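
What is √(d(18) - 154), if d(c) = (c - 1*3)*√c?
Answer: √(-154 + 45*√2) ≈ 9.5058*I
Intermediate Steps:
d(c) = √c*(-3 + c) (d(c) = (c - 3)*√c = (-3 + c)*√c = √c*(-3 + c))
√(d(18) - 154) = √(√18*(-3 + 18) - 154) = √((3*√2)*15 - 154) = √(45*√2 - 154) = √(-154 + 45*√2)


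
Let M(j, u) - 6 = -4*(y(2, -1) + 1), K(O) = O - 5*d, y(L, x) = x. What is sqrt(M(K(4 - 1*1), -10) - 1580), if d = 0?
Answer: I*sqrt(1574) ≈ 39.674*I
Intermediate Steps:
K(O) = O (K(O) = O - 5*0 = O + 0 = O)
M(j, u) = 6 (M(j, u) = 6 - 4*(-1 + 1) = 6 - 4*0 = 6 + 0 = 6)
sqrt(M(K(4 - 1*1), -10) - 1580) = sqrt(6 - 1580) = sqrt(-1574) = I*sqrt(1574)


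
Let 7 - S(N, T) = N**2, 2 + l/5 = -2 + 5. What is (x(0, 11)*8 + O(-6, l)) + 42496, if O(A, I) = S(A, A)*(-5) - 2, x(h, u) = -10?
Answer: 42559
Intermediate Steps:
l = 5 (l = -10 + 5*(-2 + 5) = -10 + 5*3 = -10 + 15 = 5)
S(N, T) = 7 - N**2
O(A, I) = -37 + 5*A**2 (O(A, I) = (7 - A**2)*(-5) - 2 = (-35 + 5*A**2) - 2 = -37 + 5*A**2)
(x(0, 11)*8 + O(-6, l)) + 42496 = (-10*8 + (-37 + 5*(-6)**2)) + 42496 = (-80 + (-37 + 5*36)) + 42496 = (-80 + (-37 + 180)) + 42496 = (-80 + 143) + 42496 = 63 + 42496 = 42559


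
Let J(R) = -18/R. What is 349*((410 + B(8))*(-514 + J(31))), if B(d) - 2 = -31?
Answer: -2121121488/31 ≈ -6.8423e+7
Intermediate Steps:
B(d) = -29 (B(d) = 2 - 31 = -29)
349*((410 + B(8))*(-514 + J(31))) = 349*((410 - 29)*(-514 - 18/31)) = 349*(381*(-514 - 18*1/31)) = 349*(381*(-514 - 18/31)) = 349*(381*(-15952/31)) = 349*(-6077712/31) = -2121121488/31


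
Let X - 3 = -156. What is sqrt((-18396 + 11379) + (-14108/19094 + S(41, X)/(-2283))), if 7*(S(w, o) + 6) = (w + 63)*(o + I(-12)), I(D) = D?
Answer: I*sqrt(18148044029622185777)/50856869 ≈ 83.766*I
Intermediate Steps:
X = -153 (X = 3 - 156 = -153)
S(w, o) = -6 + (-12 + o)*(63 + w)/7 (S(w, o) = -6 + ((w + 63)*(o - 12))/7 = -6 + ((63 + w)*(-12 + o))/7 = -6 + ((-12 + o)*(63 + w))/7 = -6 + (-12 + o)*(63 + w)/7)
sqrt((-18396 + 11379) + (-14108/19094 + S(41, X)/(-2283))) = sqrt((-18396 + 11379) + (-14108/19094 + (-114 + 9*(-153) - 12/7*41 + (1/7)*(-153)*41)/(-2283))) = sqrt(-7017 + (-14108*1/19094 + (-114 - 1377 - 492/7 - 6273/7)*(-1/2283))) = sqrt(-7017 + (-7054/9547 - 17202/7*(-1/2283))) = sqrt(-7017 + (-7054/9547 + 5734/5327)) = sqrt(-7017 + 17165840/50856869) = sqrt(-356845483933/50856869) = I*sqrt(18148044029622185777)/50856869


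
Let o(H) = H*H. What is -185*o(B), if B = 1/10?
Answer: -37/20 ≈ -1.8500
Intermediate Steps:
B = ⅒ ≈ 0.10000
o(H) = H²
-185*o(B) = -185*(⅒)² = -185*1/100 = -37/20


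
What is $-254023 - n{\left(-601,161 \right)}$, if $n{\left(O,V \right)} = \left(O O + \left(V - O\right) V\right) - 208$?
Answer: $-737698$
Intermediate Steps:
$n{\left(O,V \right)} = -208 + O^{2} + V \left(V - O\right)$ ($n{\left(O,V \right)} = \left(O^{2} + V \left(V - O\right)\right) - 208 = -208 + O^{2} + V \left(V - O\right)$)
$-254023 - n{\left(-601,161 \right)} = -254023 - \left(-208 + \left(-601\right)^{2} + 161^{2} - \left(-601\right) 161\right) = -254023 - \left(-208 + 361201 + 25921 + 96761\right) = -254023 - 483675 = -737698$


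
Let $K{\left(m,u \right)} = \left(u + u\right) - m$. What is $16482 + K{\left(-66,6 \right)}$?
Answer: $16560$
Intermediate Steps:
$K{\left(m,u \right)} = - m + 2 u$ ($K{\left(m,u \right)} = 2 u - m = - m + 2 u$)
$16482 + K{\left(-66,6 \right)} = 16482 + \left(\left(-1\right) \left(-66\right) + 2 \cdot 6\right) = 16482 + \left(66 + 12\right) = 16482 + 78 = 16560$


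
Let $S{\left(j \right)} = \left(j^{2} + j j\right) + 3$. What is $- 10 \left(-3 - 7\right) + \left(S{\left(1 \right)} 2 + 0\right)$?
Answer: $110$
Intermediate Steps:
$S{\left(j \right)} = 3 + 2 j^{2}$ ($S{\left(j \right)} = \left(j^{2} + j^{2}\right) + 3 = 2 j^{2} + 3 = 3 + 2 j^{2}$)
$- 10 \left(-3 - 7\right) + \left(S{\left(1 \right)} 2 + 0\right) = - 10 \left(-3 - 7\right) + \left(\left(3 + 2 \cdot 1^{2}\right) 2 + 0\right) = - 10 \left(-3 - 7\right) + \left(\left(3 + 2 \cdot 1\right) 2 + 0\right) = \left(-10\right) \left(-10\right) + \left(\left(3 + 2\right) 2 + 0\right) = 100 + \left(5 \cdot 2 + 0\right) = 100 + \left(10 + 0\right) = 100 + 10 = 110$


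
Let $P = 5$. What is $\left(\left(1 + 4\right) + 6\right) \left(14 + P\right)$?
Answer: $209$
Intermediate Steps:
$\left(\left(1 + 4\right) + 6\right) \left(14 + P\right) = \left(\left(1 + 4\right) + 6\right) \left(14 + 5\right) = \left(5 + 6\right) 19 = 11 \cdot 19 = 209$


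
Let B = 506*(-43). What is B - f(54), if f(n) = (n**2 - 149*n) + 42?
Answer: -16670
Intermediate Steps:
f(n) = 42 + n**2 - 149*n
B = -21758
B - f(54) = -21758 - (42 + 54**2 - 149*54) = -21758 - (42 + 2916 - 8046) = -21758 - 1*(-5088) = -21758 + 5088 = -16670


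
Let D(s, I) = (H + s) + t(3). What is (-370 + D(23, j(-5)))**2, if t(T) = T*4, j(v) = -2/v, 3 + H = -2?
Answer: 115600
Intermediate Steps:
H = -5 (H = -3 - 2 = -5)
t(T) = 4*T
D(s, I) = 7 + s (D(s, I) = (-5 + s) + 4*3 = (-5 + s) + 12 = 7 + s)
(-370 + D(23, j(-5)))**2 = (-370 + (7 + 23))**2 = (-370 + 30)**2 = (-340)**2 = 115600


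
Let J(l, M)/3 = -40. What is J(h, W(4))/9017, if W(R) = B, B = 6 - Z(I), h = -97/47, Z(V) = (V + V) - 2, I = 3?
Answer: -120/9017 ≈ -0.013308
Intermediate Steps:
Z(V) = -2 + 2*V (Z(V) = 2*V - 2 = -2 + 2*V)
h = -97/47 (h = -97*1/47 = -97/47 ≈ -2.0638)
B = 2 (B = 6 - (-2 + 2*3) = 6 - (-2 + 6) = 6 - 1*4 = 6 - 4 = 2)
W(R) = 2
J(l, M) = -120 (J(l, M) = 3*(-40) = -120)
J(h, W(4))/9017 = -120/9017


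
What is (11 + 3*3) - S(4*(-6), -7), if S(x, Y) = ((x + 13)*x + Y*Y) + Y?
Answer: -286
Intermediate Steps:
S(x, Y) = Y + Y**2 + x*(13 + x) (S(x, Y) = ((13 + x)*x + Y**2) + Y = (x*(13 + x) + Y**2) + Y = (Y**2 + x*(13 + x)) + Y = Y + Y**2 + x*(13 + x))
(11 + 3*3) - S(4*(-6), -7) = (11 + 3*3) - (-7 + (-7)**2 + (4*(-6))**2 + 13*(4*(-6))) = (11 + 9) - (-7 + 49 + (-24)**2 + 13*(-24)) = 20 - (-7 + 49 + 576 - 312) = 20 - 1*306 = 20 - 306 = -286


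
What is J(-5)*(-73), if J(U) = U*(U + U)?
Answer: -3650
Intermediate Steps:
J(U) = 2*U**2 (J(U) = U*(2*U) = 2*U**2)
J(-5)*(-73) = (2*(-5)**2)*(-73) = (2*25)*(-73) = 50*(-73) = -3650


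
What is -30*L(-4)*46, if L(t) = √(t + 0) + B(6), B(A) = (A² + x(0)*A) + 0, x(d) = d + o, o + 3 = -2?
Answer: -8280 - 2760*I ≈ -8280.0 - 2760.0*I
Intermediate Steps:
o = -5 (o = -3 - 2 = -5)
x(d) = -5 + d (x(d) = d - 5 = -5 + d)
B(A) = A² - 5*A (B(A) = (A² + (-5 + 0)*A) + 0 = (A² - 5*A) + 0 = A² - 5*A)
L(t) = 6 + √t (L(t) = √(t + 0) + 6*(-5 + 6) = √t + 6*1 = √t + 6 = 6 + √t)
-30*L(-4)*46 = -30*(6 + √(-4))*46 = -30*(6 + 2*I)*46 = (-180 - 60*I)*46 = -8280 - 2760*I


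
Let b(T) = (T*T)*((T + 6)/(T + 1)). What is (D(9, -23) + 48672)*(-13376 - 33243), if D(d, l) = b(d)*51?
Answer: -5115829203/2 ≈ -2.5579e+9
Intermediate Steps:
b(T) = T**2*(6 + T)/(1 + T) (b(T) = T**2*((6 + T)/(1 + T)) = T**2*(6 + T)/(1 + T))
D(d, l) = 51*d**2*(6 + d)/(1 + d) (D(d, l) = (d**2*(6 + d)/(1 + d))*51 = 51*d**2*(6 + d)/(1 + d))
(D(9, -23) + 48672)*(-13376 - 33243) = (51*9**2*(6 + 9)/(1 + 9) + 48672)*(-13376 - 33243) = (51*81*15/10 + 48672)*(-46619) = (51*81*(1/10)*15 + 48672)*(-46619) = (12393/2 + 48672)*(-46619) = (109737/2)*(-46619) = -5115829203/2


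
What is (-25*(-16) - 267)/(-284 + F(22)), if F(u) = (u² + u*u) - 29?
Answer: 133/655 ≈ 0.20305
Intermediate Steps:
F(u) = -29 + 2*u² (F(u) = (u² + u²) - 29 = 2*u² - 29 = -29 + 2*u²)
(-25*(-16) - 267)/(-284 + F(22)) = (-25*(-16) - 267)/(-284 + (-29 + 2*22²)) = (400 - 267)/(-284 + (-29 + 2*484)) = 133/(-284 + (-29 + 968)) = 133/(-284 + 939) = 133/655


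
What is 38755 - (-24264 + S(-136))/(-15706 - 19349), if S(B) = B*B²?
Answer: 271203361/7011 ≈ 38683.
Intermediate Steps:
S(B) = B³
38755 - (-24264 + S(-136))/(-15706 - 19349) = 38755 - (-24264 + (-136)³)/(-15706 - 19349) = 38755 - (-24264 - 2515456)/(-35055) = 38755 - (-2539720)*(-1)/35055 = 38755 - 1*507944/7011 = 38755 - 507944/7011 = 271203361/7011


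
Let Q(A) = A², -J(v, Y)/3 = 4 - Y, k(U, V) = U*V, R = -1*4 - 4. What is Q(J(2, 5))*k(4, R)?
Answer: -288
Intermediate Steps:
R = -8 (R = -4 - 4 = -8)
J(v, Y) = -12 + 3*Y (J(v, Y) = -3*(4 - Y) = -12 + 3*Y)
Q(J(2, 5))*k(4, R) = (-12 + 3*5)²*(4*(-8)) = (-12 + 15)²*(-32) = 3²*(-32) = 9*(-32) = -288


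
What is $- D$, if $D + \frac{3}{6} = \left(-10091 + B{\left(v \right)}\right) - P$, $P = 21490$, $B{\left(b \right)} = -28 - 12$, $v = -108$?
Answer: $\frac{63243}{2} \approx 31622.0$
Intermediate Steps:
$B{\left(b \right)} = -40$
$D = - \frac{63243}{2}$ ($D = - \frac{1}{2} - 31621 = - \frac{63243}{2} \approx -31622.0$)
$- D = \left(-1\right) \left(- \frac{63243}{2}\right) = \frac{63243}{2}$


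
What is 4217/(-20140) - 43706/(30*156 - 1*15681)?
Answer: 43886717/11661060 ≈ 3.7635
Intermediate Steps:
4217/(-20140) - 43706/(30*156 - 1*15681) = 4217*(-1/20140) - 43706/(4680 - 15681) = -4217/20140 - 43706/(-11001) = -4217/20140 - 43706*(-1/11001) = -4217/20140 + 43706/11001 = 43886717/11661060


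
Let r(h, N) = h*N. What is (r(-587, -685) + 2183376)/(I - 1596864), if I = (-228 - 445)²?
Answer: -2585471/1143935 ≈ -2.2602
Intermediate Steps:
I = 452929 (I = (-673)² = 452929)
r(h, N) = N*h
(r(-587, -685) + 2183376)/(I - 1596864) = (-685*(-587) + 2183376)/(452929 - 1596864) = (402095 + 2183376)/(-1143935) = 2585471*(-1/1143935) = -2585471/1143935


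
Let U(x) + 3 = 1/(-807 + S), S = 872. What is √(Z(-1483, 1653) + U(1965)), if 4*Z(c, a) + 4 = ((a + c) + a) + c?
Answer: √342290/65 ≈ 9.0009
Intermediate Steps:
U(x) = -194/65 (U(x) = -3 + 1/(-807 + 872) = -3 + 1/65 = -194/65)
Z(c, a) = -1 + a/2 + c/2 (Z(c, a) = -1 + (((a + c) + a) + c)/4 = -1 + ((c + 2*a) + c)/4 = -1 + (2*a + 2*c)/4 = -1 + (a/2 + c/2) = -1 + a/2 + c/2)
√(Z(-1483, 1653) + U(1965)) = √((-1 + (½)*1653 + (½)*(-1483)) - 194/65) = √((-1 + 1653/2 - 1483/2) - 194/65) = √(84 - 194/65) = √(5266/65) = √342290/65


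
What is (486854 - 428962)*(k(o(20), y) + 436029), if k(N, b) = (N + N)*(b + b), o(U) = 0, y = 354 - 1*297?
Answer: 25242590868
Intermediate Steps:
y = 57 (y = 354 - 297 = 57)
k(N, b) = 4*N*b (k(N, b) = (2*N)*(2*b) = 4*N*b)
(486854 - 428962)*(k(o(20), y) + 436029) = (486854 - 428962)*(4*0*57 + 436029) = 57892*(0 + 436029) = 57892*436029 = 25242590868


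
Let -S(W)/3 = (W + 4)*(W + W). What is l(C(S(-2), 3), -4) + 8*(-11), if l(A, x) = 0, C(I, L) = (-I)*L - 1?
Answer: -88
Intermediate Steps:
S(W) = -6*W*(4 + W) (S(W) = -3*(W + 4)*(W + W) = -3*(4 + W)*2*W = -6*W*(4 + W))
C(I, L) = -1 - I*L (C(I, L) = -I*L - 1 = -1 - I*L)
l(C(S(-2), 3), -4) + 8*(-11) = 0 + 8*(-11) = 0 - 88 = -88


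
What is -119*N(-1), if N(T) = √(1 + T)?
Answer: 0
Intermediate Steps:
-119*N(-1) = -119*√(1 - 1) = -119*√0 = -119*0 = 0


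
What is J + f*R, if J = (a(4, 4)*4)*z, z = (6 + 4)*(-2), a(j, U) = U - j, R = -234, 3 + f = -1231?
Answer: 288756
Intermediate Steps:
f = -1234 (f = -3 - 1231 = -1234)
z = -20 (z = 10*(-2) = -20)
J = 0 (J = ((4 - 1*4)*4)*(-20) = ((4 - 4)*4)*(-20) = (0*4)*(-20) = 0*(-20) = 0)
J + f*R = 0 - 1234*(-234) = 0 + 288756 = 288756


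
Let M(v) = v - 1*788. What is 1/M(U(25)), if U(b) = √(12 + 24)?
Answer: -1/782 ≈ -0.0012788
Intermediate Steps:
U(b) = 6 (U(b) = √36 = 6)
M(v) = -788 + v (M(v) = v - 788 = -788 + v)
1/M(U(25)) = 1/(-788 + 6) = 1/(-782) = -1/782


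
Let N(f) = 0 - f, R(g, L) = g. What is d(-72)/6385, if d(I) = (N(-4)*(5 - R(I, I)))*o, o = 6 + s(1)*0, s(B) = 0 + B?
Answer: 1848/6385 ≈ 0.28943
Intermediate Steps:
N(f) = -f
s(B) = B
o = 6 (o = 6 + 1*0 = 6 + 0 = 6)
d(I) = 120 - 24*I (d(I) = ((-1*(-4))*(5 - I))*6 = (4*(5 - I))*6 = (20 - 4*I)*6 = 120 - 24*I)
d(-72)/6385 = (120 - 24*(-72))/6385 = (120 + 1728)*(1/6385) = 1848*(1/6385) = 1848/6385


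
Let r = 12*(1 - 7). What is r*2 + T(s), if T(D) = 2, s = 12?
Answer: -142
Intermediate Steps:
r = -72 (r = 12*(-6) = -72)
r*2 + T(s) = -72*2 + 2 = -144 + 2 = -142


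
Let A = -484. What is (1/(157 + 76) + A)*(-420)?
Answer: 47363820/233 ≈ 2.0328e+5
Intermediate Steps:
(1/(157 + 76) + A)*(-420) = (1/(157 + 76) - 484)*(-420) = (1/233 - 484)*(-420) = -112771/233*(-420) = 47363820/233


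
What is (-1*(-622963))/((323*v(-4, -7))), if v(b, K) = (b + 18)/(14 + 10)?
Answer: 7475556/2261 ≈ 3306.3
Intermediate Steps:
v(b, K) = ¾ + b/24 (v(b, K) = (18 + b)/24 = (18 + b)*(1/24) = ¾ + b/24)
(-1*(-622963))/((323*v(-4, -7))) = (-1*(-622963))/((323*(¾ + (1/24)*(-4)))) = 622963/((323*(¾ - ⅙))) = 622963/((323*(7/12))) = 622963/(2261/12) = 622963*(12/2261) = 7475556/2261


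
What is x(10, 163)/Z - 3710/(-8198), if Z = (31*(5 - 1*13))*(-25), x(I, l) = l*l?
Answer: 120407331/25413800 ≈ 4.7379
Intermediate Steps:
x(I, l) = l²
Z = 6200 (Z = (31*(5 - 13))*(-25) = (31*(-8))*(-25) = -248*(-25) = 6200)
x(10, 163)/Z - 3710/(-8198) = 163²/6200 - 3710/(-8198) = 26569*(1/6200) - 3710*(-1/8198) = 26569/6200 + 1855/4099 = 120407331/25413800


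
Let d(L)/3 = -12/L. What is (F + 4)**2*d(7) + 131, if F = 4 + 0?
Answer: -1387/7 ≈ -198.14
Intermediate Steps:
d(L) = -36/L (d(L) = 3*(-12/L) = -36/L)
F = 4
(F + 4)**2*d(7) + 131 = (4 + 4)**2*(-36/7) + 131 = 8**2*(-36*1/7) + 131 = 64*(-36/7) + 131 = -2304/7 + 131 = -1387/7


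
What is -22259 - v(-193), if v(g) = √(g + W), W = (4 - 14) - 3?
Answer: -22259 - I*√206 ≈ -22259.0 - 14.353*I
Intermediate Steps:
W = -13 (W = -10 - 3 = -13)
v(g) = √(-13 + g) (v(g) = √(g - 13) = √(-13 + g))
-22259 - v(-193) = -22259 - √(-13 - 193) = -22259 - √(-206) = -22259 - I*√206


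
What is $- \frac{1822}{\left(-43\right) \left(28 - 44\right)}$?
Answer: $- \frac{911}{344} \approx -2.6483$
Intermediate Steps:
$- \frac{1822}{\left(-43\right) \left(28 - 44\right)} = - \frac{1822}{\left(-43\right) \left(-16\right)} = - \frac{1822}{688} = \left(-1822\right) \frac{1}{688} = - \frac{911}{344}$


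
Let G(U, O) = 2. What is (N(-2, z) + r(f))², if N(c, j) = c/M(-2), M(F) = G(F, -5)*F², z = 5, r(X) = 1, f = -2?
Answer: 9/16 ≈ 0.56250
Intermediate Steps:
M(F) = 2*F²
N(c, j) = c/8 (N(c, j) = c/((2*(-2)²)) = c/((2*4)) = c/8)
(N(-2, z) + r(f))² = ((⅛)*(-2) + 1)² = (-¼ + 1)² = (¾)² = 9/16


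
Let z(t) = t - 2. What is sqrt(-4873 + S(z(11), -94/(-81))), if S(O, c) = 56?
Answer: I*sqrt(4817) ≈ 69.405*I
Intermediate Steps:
z(t) = -2 + t
sqrt(-4873 + S(z(11), -94/(-81))) = sqrt(-4873 + 56) = sqrt(-4817) = I*sqrt(4817)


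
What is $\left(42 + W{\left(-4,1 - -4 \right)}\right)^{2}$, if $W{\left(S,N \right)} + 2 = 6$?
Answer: $2116$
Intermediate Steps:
$W{\left(S,N \right)} = 4$ ($W{\left(S,N \right)} = -2 + 6 = 4$)
$\left(42 + W{\left(-4,1 - -4 \right)}\right)^{2} = \left(42 + 4\right)^{2} = 46^{2} = 2116$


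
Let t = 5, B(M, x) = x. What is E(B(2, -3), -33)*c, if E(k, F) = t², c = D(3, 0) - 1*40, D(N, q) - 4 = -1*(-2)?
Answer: -850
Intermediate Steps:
D(N, q) = 6 (D(N, q) = 4 - 1*(-2) = 4 + 2 = 6)
c = -34 (c = 6 - 1*40 = 6 - 40 = -34)
E(k, F) = 25 (E(k, F) = 5² = 25)
E(B(2, -3), -33)*c = 25*(-34) = -850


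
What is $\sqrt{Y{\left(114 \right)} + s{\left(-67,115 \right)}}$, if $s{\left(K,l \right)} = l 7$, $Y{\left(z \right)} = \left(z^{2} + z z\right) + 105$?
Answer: $\sqrt{26902} \approx 164.02$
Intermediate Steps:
$Y{\left(z \right)} = 105 + 2 z^{2}$ ($Y{\left(z \right)} = \left(z^{2} + z^{2}\right) + 105 = 2 z^{2} + 105 = 105 + 2 z^{2}$)
$s{\left(K,l \right)} = 7 l$
$\sqrt{Y{\left(114 \right)} + s{\left(-67,115 \right)}} = \sqrt{\left(105 + 2 \cdot 114^{2}\right) + 7 \cdot 115} = \sqrt{\left(105 + 2 \cdot 12996\right) + 805} = \sqrt{\left(105 + 25992\right) + 805} = \sqrt{26097 + 805} = \sqrt{26902}$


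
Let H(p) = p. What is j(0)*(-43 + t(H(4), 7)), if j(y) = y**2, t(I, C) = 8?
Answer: 0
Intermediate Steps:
j(0)*(-43 + t(H(4), 7)) = 0**2*(-43 + 8) = 0*(-35) = 0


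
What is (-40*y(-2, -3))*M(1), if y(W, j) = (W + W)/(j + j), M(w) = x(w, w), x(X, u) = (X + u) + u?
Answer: -80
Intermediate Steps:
x(X, u) = X + 2*u
M(w) = 3*w (M(w) = w + 2*w = 3*w)
y(W, j) = W/j (y(W, j) = (2*W)/((2*j)) = (2*W)*(1/(2*j)) = W/j)
(-40*y(-2, -3))*M(1) = (-(-80)/(-3))*(3*1) = -(-80)*(-1)/3*3 = -40*2/3*3 = -80/3*3 = -80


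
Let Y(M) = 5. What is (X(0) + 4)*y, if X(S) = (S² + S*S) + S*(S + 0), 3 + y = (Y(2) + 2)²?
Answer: 184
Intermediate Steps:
y = 46 (y = -3 + (5 + 2)² = -3 + 7² = -3 + 49 = 46)
X(S) = 3*S² (X(S) = (S² + S²) + S*S = 2*S² + S² = 3*S²)
(X(0) + 4)*y = (3*0² + 4)*46 = (3*0 + 4)*46 = (0 + 4)*46 = 4*46 = 184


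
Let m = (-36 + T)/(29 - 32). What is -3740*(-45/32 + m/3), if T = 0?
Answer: -77605/8 ≈ -9700.6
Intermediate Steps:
m = 12 (m = (-36 + 0)/(29 - 32) = -36/(-3) = -36*(-⅓) = 12)
-3740*(-45/32 + m/3) = -3740*(-45/32 + 12/3) = -3740*(-45*1/32 + 12*(⅓)) = -3740*(-45/32 + 4) = -3740*83/32 = -77605/8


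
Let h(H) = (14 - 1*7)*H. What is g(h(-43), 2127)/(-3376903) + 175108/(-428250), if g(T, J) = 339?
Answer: -295733953637/723079354875 ≈ -0.40899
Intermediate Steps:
h(H) = 7*H (h(H) = (14 - 7)*H = 7*H)
g(h(-43), 2127)/(-3376903) + 175108/(-428250) = 339/(-3376903) + 175108/(-428250) = 339*(-1/3376903) + 175108*(-1/428250) = -339/3376903 - 87554/214125 = -295733953637/723079354875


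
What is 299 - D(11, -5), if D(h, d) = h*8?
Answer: 211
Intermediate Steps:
D(h, d) = 8*h
299 - D(11, -5) = 299 - 8*11 = 299 - 1*88 = 299 - 88 = 211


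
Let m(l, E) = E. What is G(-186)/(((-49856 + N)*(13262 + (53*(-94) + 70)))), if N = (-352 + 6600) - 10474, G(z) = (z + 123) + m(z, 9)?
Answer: 27/225792350 ≈ 1.1958e-7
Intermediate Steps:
G(z) = 132 + z (G(z) = (z + 123) + 9 = (123 + z) + 9 = 132 + z)
N = -4226 (N = 6248 - 10474 = -4226)
G(-186)/(((-49856 + N)*(13262 + (53*(-94) + 70)))) = (132 - 186)/(((-49856 - 4226)*(13262 + (53*(-94) + 70)))) = -54*(-1/(54082*(13262 + (-4982 + 70)))) = -54*(-1/(54082*(13262 - 4912))) = -54/((-54082*8350)) = -54/(-451584700) = -54*(-1/451584700) = 27/225792350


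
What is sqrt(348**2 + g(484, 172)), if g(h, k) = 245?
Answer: sqrt(121349) ≈ 348.35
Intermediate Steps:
sqrt(348**2 + g(484, 172)) = sqrt(348**2 + 245) = sqrt(121104 + 245) = sqrt(121349)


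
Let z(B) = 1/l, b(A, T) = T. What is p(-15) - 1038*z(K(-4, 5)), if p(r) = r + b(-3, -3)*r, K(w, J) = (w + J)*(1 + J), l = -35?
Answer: 2088/35 ≈ 59.657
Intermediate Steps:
K(w, J) = (1 + J)*(J + w) (K(w, J) = (J + w)*(1 + J) = (1 + J)*(J + w))
p(r) = -2*r (p(r) = r - 3*r = -2*r)
z(B) = -1/35 (z(B) = 1/(-35) = -1/35)
p(-15) - 1038*z(K(-4, 5)) = -2*(-15) - 1038*(-1/35) = 30 + 1038/35 = 2088/35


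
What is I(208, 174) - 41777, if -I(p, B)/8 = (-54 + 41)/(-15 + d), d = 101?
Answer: -1796359/43 ≈ -41776.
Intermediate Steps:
I(p, B) = 52/43 (I(p, B) = -8*(-54 + 41)/(-15 + 101) = -(-104)/86 = -8*(-13/86) = 52/43)
I(208, 174) - 41777 = 52/43 - 41777 = -1796359/43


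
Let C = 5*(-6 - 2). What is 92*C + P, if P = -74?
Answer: -3754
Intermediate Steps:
C = -40 (C = 5*(-8) = -40)
92*C + P = 92*(-40) - 74 = -3680 - 74 = -3754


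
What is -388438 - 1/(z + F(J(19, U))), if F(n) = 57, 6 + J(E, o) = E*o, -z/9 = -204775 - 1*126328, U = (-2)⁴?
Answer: -1157539024993/2979984 ≈ -3.8844e+5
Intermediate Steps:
U = 16
z = 2979927 (z = -9*(-204775 - 1*126328) = -9*(-204775 - 126328) = -9*(-331103) = 2979927)
J(E, o) = -6 + E*o
-388438 - 1/(z + F(J(19, U))) = -388438 - 1/(2979927 + 57) = -388438 - 1/2979984 = -1157539024993/2979984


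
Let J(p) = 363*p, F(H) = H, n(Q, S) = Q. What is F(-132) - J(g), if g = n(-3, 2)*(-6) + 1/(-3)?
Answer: -6545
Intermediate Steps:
g = 53/3 (g = -3*(-6) + 1/(-3) = 18 - ⅓ = 53/3 ≈ 17.667)
F(-132) - J(g) = -132 - 363*53/3 = -132 - 1*6413 = -132 - 6413 = -6545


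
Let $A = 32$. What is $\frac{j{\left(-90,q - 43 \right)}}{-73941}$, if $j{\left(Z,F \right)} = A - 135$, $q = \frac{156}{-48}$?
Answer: $\frac{103}{73941} \approx 0.001393$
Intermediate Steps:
$q = - \frac{13}{4}$ ($q = 156 \left(- \frac{1}{48}\right) = - \frac{13}{4} \approx -3.25$)
$j{\left(Z,F \right)} = -103$ ($j{\left(Z,F \right)} = 32 - 135 = -103$)
$\frac{j{\left(-90,q - 43 \right)}}{-73941} = - \frac{103}{-73941} = \left(-103\right) \left(- \frac{1}{73941}\right) = \frac{103}{73941}$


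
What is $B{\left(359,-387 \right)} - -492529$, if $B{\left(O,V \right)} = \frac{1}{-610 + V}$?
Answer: $\frac{491051412}{997} \approx 4.9253 \cdot 10^{5}$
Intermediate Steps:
$B{\left(359,-387 \right)} - -492529 = \frac{1}{-610 - 387} - -492529 = \frac{1}{-997} + 492529 = - \frac{1}{997} + 492529 = \frac{491051412}{997}$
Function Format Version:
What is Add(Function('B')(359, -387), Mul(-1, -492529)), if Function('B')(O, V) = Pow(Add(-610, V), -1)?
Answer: Rational(491051412, 997) ≈ 4.9253e+5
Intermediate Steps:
Add(Function('B')(359, -387), Mul(-1, -492529)) = Add(Pow(Add(-610, -387), -1), Mul(-1, -492529)) = Add(Pow(-997, -1), 492529) = Add(Rational(-1, 997), 492529) = Rational(491051412, 997)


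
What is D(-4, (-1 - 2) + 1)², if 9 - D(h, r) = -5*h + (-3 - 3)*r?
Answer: 529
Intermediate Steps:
D(h, r) = 9 + 5*h + 6*r (D(h, r) = 9 - (-5*h + (-3 - 3)*r) = 9 - (-5*h - 6*r) = 9 - (-6*r - 5*h) = 9 + (5*h + 6*r) = 9 + 5*h + 6*r)
D(-4, (-1 - 2) + 1)² = (9 + 5*(-4) + 6*((-1 - 2) + 1))² = (9 - 20 + 6*(-3 + 1))² = (9 - 20 + 6*(-2))² = (9 - 20 - 12)² = (-23)² = 529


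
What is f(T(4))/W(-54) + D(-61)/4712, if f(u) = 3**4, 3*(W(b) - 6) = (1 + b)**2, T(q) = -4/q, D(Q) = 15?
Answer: 1187421/13320824 ≈ 0.089140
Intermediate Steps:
W(b) = 6 + (1 + b)**2/3
f(u) = 81
f(T(4))/W(-54) + D(-61)/4712 = 81/(6 + (1 - 54)**2/3) + 15/4712 = 81/(6 + (1/3)*(-53)**2) + 15*(1/4712) = 81/(6 + (1/3)*2809) + 15/4712 = 81/(6 + 2809/3) + 15/4712 = 81/(2827/3) + 15/4712 = 81*(3/2827) + 15/4712 = 243/2827 + 15/4712 = 1187421/13320824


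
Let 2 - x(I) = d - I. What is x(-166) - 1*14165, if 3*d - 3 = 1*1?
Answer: -42991/3 ≈ -14330.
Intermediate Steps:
d = 4/3 (d = 1 + (1*1)/3 = 1 + (⅓)*1 = 1 + ⅓ = 4/3 ≈ 1.3333)
x(I) = ⅔ + I (x(I) = 2 - (4/3 - I) = 2 + (-4/3 + I) = ⅔ + I)
x(-166) - 1*14165 = (⅔ - 166) - 1*14165 = -496/3 - 14165 = -42991/3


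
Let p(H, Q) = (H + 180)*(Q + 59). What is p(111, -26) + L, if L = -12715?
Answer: -3112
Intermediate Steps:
p(H, Q) = (59 + Q)*(180 + H) (p(H, Q) = (180 + H)*(59 + Q) = (59 + Q)*(180 + H))
p(111, -26) + L = (10620 + 59*111 + 180*(-26) + 111*(-26)) - 12715 = (10620 + 6549 - 4680 - 2886) - 12715 = 9603 - 12715 = -3112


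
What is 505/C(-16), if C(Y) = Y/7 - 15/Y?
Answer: -56560/151 ≈ -374.57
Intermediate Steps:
C(Y) = -15/Y + Y/7 (C(Y) = Y*(⅐) - 15/Y = Y/7 - 15/Y = -15/Y + Y/7)
505/C(-16) = 505/(-15/(-16) + (⅐)*(-16)) = 505/(-15*(-1/16) - 16/7) = 505/(15/16 - 16/7) = 505/(-151/112) = 505*(-112/151) = -56560/151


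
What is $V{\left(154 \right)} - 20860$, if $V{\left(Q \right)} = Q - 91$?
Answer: $-20797$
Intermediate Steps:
$V{\left(Q \right)} = -91 + Q$ ($V{\left(Q \right)} = Q - 91 = -91 + Q$)
$V{\left(154 \right)} - 20860 = \left(-91 + 154\right) - 20860 = 63 - 20860 = -20797$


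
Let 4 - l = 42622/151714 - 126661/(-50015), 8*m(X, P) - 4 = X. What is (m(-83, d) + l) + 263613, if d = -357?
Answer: 8000892453986599/30351902840 ≈ 2.6360e+5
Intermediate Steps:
m(X, P) = ½ + X/8
l = 4501958278/3793987855 (l = 4 - (42622/151714 - 126661/(-50015)) = 4 - (42622*(1/151714) - 126661*(-1/50015)) = 4 - (21311/75857 + 126661/50015) = 4 - 1*10673993142/3793987855 = 4 - 10673993142/3793987855 = 4501958278/3793987855 ≈ 1.1866)
(m(-83, d) + l) + 263613 = ((½ + (⅛)*(-83)) + 4501958278/3793987855) + 263613 = ((½ - 83/8) + 4501958278/3793987855) + 263613 = (-79/8 + 4501958278/3793987855) + 263613 = -263709374321/30351902840 + 263613 = 8000892453986599/30351902840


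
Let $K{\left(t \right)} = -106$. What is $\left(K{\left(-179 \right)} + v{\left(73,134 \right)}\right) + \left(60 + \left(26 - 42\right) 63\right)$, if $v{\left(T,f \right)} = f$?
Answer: $-920$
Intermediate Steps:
$\left(K{\left(-179 \right)} + v{\left(73,134 \right)}\right) + \left(60 + \left(26 - 42\right) 63\right) = \left(-106 + 134\right) + \left(60 + \left(26 - 42\right) 63\right) = 28 + \left(60 + \left(26 - 42\right) 63\right) = 28 + \left(60 - 1008\right) = 28 - 948 = -920$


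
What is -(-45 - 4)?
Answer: 49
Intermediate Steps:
-(-45 - 4) = -1*(-49) = 49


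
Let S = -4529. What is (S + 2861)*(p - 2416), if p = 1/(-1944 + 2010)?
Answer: 44328490/11 ≈ 4.0299e+6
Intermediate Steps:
p = 1/66 ≈ 0.015152
(S + 2861)*(p - 2416) = (-4529 + 2861)*(1/66 - 2416) = -1668*(-159455/66) = 44328490/11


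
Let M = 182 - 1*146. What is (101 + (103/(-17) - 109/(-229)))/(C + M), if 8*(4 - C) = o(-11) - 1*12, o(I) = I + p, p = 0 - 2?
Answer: 2971672/1343085 ≈ 2.2126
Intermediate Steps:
p = -2
o(I) = -2 + I (o(I) = I - 2 = -2 + I)
M = 36 (M = 182 - 146 = 36)
C = 57/8 (C = 4 - ((-2 - 11) - 1*12)/8 = 4 - (-13 - 12)/8 = 4 - ⅛*(-25) = 4 + 25/8 = 57/8 ≈ 7.1250)
(101 + (103/(-17) - 109/(-229)))/(C + M) = (101 + (103/(-17) - 109/(-229)))/(57/8 + 36) = (101 + (103*(-1/17) - 109*(-1/229)))/(345/8) = (101 + (-103/17 + 109/229))*(8/345) = (101 - 21734/3893)*(8/345) = (371459/3893)*(8/345) = 2971672/1343085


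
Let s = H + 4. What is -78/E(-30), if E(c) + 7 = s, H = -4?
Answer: 78/7 ≈ 11.143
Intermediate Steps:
s = 0 (s = -4 + 4 = 0)
E(c) = -7 (E(c) = -7 + 0 = -7)
-78/E(-30) = -78/(-7) = -78*(-⅐) = 78/7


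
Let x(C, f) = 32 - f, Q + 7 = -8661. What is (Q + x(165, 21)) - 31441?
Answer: -40098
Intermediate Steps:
Q = -8668 (Q = -7 - 8661 = -8668)
(Q + x(165, 21)) - 31441 = (-8668 + (32 - 1*21)) - 31441 = (-8668 + (32 - 21)) - 31441 = (-8668 + 11) - 31441 = -8657 - 31441 = -40098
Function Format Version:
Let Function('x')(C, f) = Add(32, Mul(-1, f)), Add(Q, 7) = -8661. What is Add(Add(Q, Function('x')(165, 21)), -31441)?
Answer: -40098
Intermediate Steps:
Q = -8668 (Q = Add(-7, -8661) = -8668)
Add(Add(Q, Function('x')(165, 21)), -31441) = Add(Add(-8668, Add(32, Mul(-1, 21))), -31441) = Add(Add(-8668, Add(32, -21)), -31441) = Add(Add(-8668, 11), -31441) = Add(-8657, -31441) = -40098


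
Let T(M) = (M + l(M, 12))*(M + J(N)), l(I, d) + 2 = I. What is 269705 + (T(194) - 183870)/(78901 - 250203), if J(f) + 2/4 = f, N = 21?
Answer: 46201106983/171302 ≈ 2.6971e+5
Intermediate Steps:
l(I, d) = -2 + I
J(f) = -1/2 + f
T(M) = (-2 + 2*M)*(41/2 + M) (T(M) = (M + (-2 + M))*(M + (-1/2 + 21)) = (-2 + 2*M)*(M + 41/2) = (-2 + 2*M)*(41/2 + M))
269705 + (T(194) - 183870)/(78901 - 250203) = 269705 + ((-41 + 2*194**2 + 39*194) - 183870)/(78901 - 250203) = 269705 + ((-41 + 2*37636 + 7566) - 183870)/(-171302) = 269705 + ((-41 + 75272 + 7566) - 183870)*(-1/171302) = 269705 + (82797 - 183870)*(-1/171302) = 269705 - 101073*(-1/171302) = 269705 + 101073/171302 = 46201106983/171302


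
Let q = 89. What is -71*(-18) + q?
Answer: 1367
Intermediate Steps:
-71*(-18) + q = -71*(-18) + 89 = 1278 + 89 = 1367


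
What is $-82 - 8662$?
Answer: $-8744$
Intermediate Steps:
$-82 - 8662 = -8744$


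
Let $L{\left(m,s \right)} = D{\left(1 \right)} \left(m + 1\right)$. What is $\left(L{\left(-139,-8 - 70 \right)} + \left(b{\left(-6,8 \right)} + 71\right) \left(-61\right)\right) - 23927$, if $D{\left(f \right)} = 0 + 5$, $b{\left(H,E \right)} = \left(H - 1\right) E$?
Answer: $-25532$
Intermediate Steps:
$b{\left(H,E \right)} = E \left(-1 + H\right)$ ($b{\left(H,E \right)} = \left(-1 + H\right) E = E \left(-1 + H\right)$)
$D{\left(f \right)} = 5$
$L{\left(m,s \right)} = 5 + 5 m$ ($L{\left(m,s \right)} = 5 \left(m + 1\right) = 5 \left(1 + m\right) = 5 + 5 m$)
$\left(L{\left(-139,-8 - 70 \right)} + \left(b{\left(-6,8 \right)} + 71\right) \left(-61\right)\right) - 23927 = \left(\left(5 + 5 \left(-139\right)\right) + \left(8 \left(-1 - 6\right) + 71\right) \left(-61\right)\right) - 23927 = \left(\left(5 - 695\right) + \left(8 \left(-7\right) + 71\right) \left(-61\right)\right) - 23927 = \left(-690 + \left(-56 + 71\right) \left(-61\right)\right) - 23927 = \left(-690 + 15 \left(-61\right)\right) - 23927 = \left(-690 - 915\right) - 23927 = -1605 - 23927 = -25532$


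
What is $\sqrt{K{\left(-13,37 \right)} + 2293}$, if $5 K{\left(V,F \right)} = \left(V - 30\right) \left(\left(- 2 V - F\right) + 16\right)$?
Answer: $15 \sqrt{10} \approx 47.434$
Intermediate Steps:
$K{\left(V,F \right)} = \frac{\left(-30 + V\right) \left(16 - F - 2 V\right)}{5}$ ($K{\left(V,F \right)} = \frac{\left(V - 30\right) \left(\left(- 2 V - F\right) + 16\right)}{5} = \frac{\left(-30 + V\right) \left(\left(- F - 2 V\right) + 16\right)}{5} = \frac{\left(-30 + V\right) \left(16 - F - 2 V\right)}{5}$)
$\sqrt{K{\left(-13,37 \right)} + 2293} = \sqrt{\left(-96 + 6 \cdot 37 - \frac{2 \left(-13\right)^{2}}{5} + \frac{76}{5} \left(-13\right) - \frac{37}{5} \left(-13\right)\right) + 2293} = \sqrt{\left(-96 + 222 - \frac{338}{5} - \frac{988}{5} + \frac{481}{5}\right) + 2293} = \sqrt{-43 + 2293} = \sqrt{2250} = 15 \sqrt{10}$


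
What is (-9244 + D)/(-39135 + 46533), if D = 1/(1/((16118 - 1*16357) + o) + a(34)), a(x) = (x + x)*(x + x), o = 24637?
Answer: -521437171367/417307689747 ≈ -1.2495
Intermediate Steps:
a(x) = 4*x² (a(x) = (2*x)*(2*x) = 4*x²)
D = 24398/112816353 (D = 1/(1/((16118 - 1*16357) + 24637) + 4*34²) = 1/(1/((16118 - 16357) + 24637) + 4*1156) = 1/(1/(-239 + 24637) + 4624) = 1/(1/24398 + 4624) = 1/(112816353/24398) = 24398/112816353 ≈ 0.00021626)
(-9244 + D)/(-39135 + 46533) = (-9244 + 24398/112816353)/(-39135 + 46533) = -1042874342734/112816353/7398 = -1042874342734/112816353*1/7398 = -521437171367/417307689747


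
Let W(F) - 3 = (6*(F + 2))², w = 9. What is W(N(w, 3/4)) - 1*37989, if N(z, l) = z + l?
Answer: -132063/4 ≈ -33016.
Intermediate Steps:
N(z, l) = l + z
W(F) = 3 + (12 + 6*F)² (W(F) = 3 + (6*(F + 2))² = 3 + (6*(2 + F))² = 3 + (12 + 6*F)²)
W(N(w, 3/4)) - 1*37989 = (3 + 36*(2 + (3/4 + 9))²) - 1*37989 = (3 + 36*(2 + (3*(¼) + 9))²) - 37989 = (3 + 36*(2 + (¾ + 9))²) - 37989 = (3 + 36*(2 + 39/4)²) - 37989 = (3 + 36*(47/4)²) - 37989 = (3 + 36*(2209/16)) - 37989 = (3 + 19881/4) - 37989 = 19893/4 - 37989 = -132063/4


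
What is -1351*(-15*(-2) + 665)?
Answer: -938945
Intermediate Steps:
-1351*(-15*(-2) + 665) = -1351*(30 + 665) = -1351*695 = -938945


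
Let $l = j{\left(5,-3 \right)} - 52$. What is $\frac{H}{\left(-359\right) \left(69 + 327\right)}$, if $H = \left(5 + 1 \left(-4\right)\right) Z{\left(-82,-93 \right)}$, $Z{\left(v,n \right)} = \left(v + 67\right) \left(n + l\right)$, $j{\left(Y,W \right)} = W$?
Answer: $- \frac{185}{11847} \approx -0.015616$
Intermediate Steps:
$l = -55$ ($l = -3 - 52 = -55$)
$Z{\left(v,n \right)} = \left(-55 + n\right) \left(67 + v\right)$ ($Z{\left(v,n \right)} = \left(v + 67\right) \left(n - 55\right) = \left(67 + v\right) \left(-55 + n\right) = \left(-55 + n\right) \left(67 + v\right)$)
$H = 2220$ ($H = \left(5 + 1 \left(-4\right)\right) \left(-3685 - -4510 + 67 \left(-93\right) - -7626\right) = \left(5 - 4\right) \left(-3685 + 4510 - 6231 + 7626\right) = 1 \cdot 2220 = 2220$)
$\frac{H}{\left(-359\right) \left(69 + 327\right)} = \frac{2220}{\left(-359\right) \left(69 + 327\right)} = \frac{2220}{\left(-359\right) 396} = \frac{2220}{-142164} = 2220 \left(- \frac{1}{142164}\right) = - \frac{185}{11847}$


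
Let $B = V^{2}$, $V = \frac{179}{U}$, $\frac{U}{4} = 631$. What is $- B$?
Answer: $- \frac{32041}{6370576} \approx -0.0050295$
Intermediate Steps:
$U = 2524$ ($U = 4 \cdot 631 = 2524$)
$V = \frac{179}{2524} \approx 0.070919$
$B = \frac{32041}{6370576}$ ($B = \left(\frac{179}{2524}\right)^{2} = \frac{32041}{6370576} \approx 0.0050295$)
$- B = \left(-1\right) \frac{32041}{6370576} = - \frac{32041}{6370576}$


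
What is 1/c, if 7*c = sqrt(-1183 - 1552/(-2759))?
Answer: -7*I*sqrt(9000809855)/3262345 ≈ -0.20357*I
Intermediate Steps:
c = I*sqrt(9000809855)/19313 (c = sqrt(-1183 - 1552/(-2759))/7 = sqrt(-1183 - 1552*(-1/2759))/7 = sqrt(-1183 + 1552/2759)/7 = sqrt(-3262345/2759)/7 = (I*sqrt(9000809855)/2759)/7 = I*sqrt(9000809855)/19313 ≈ 4.9124*I)
1/c = 1/(I*sqrt(9000809855)/19313) = -7*I*sqrt(9000809855)/3262345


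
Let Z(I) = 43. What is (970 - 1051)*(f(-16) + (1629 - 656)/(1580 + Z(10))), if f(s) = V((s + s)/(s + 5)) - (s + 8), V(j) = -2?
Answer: -289197/541 ≈ -534.56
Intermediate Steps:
f(s) = -10 - s (f(s) = -2 - (s + 8) = -2 - (8 + s) = -2 + (-8 - s) = -10 - s)
(970 - 1051)*(f(-16) + (1629 - 656)/(1580 + Z(10))) = (970 - 1051)*((-10 - 1*(-16)) + (1629 - 656)/(1580 + 43)) = -81*((-10 + 16) + 973/1623) = -81*(6 + 973*(1/1623)) = -81*(6 + 973/1623) = -81*10711/1623 = -289197/541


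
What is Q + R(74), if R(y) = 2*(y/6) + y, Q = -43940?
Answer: -131524/3 ≈ -43841.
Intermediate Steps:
R(y) = 4*y/3 (R(y) = 2*(y*(⅙)) + y = 2*(y/6) + y = y/3 + y = 4*y/3)
Q + R(74) = -43940 + (4/3)*74 = -43940 + 296/3 = -131524/3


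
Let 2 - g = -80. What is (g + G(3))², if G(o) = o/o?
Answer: 6889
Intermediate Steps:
G(o) = 1
g = 82 (g = 2 - 1*(-80) = 2 + 80 = 82)
(g + G(3))² = (82 + 1)² = 83² = 6889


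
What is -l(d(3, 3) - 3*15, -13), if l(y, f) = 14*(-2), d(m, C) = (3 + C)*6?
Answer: 28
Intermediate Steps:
d(m, C) = 18 + 6*C
l(y, f) = -28
-l(d(3, 3) - 3*15, -13) = -1*(-28) = 28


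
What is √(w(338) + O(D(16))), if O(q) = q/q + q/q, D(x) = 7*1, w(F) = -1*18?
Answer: 4*I ≈ 4.0*I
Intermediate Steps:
w(F) = -18
D(x) = 7
O(q) = 2 (O(q) = 1 + 1 = 2)
√(w(338) + O(D(16))) = √(-18 + 2) = √(-16) = 4*I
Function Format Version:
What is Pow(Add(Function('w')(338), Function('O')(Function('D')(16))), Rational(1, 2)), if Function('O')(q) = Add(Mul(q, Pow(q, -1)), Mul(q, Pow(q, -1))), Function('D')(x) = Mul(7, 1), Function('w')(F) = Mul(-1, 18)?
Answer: Mul(4, I) ≈ Mul(4.0000, I)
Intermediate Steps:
Function('w')(F) = -18
Function('D')(x) = 7
Function('O')(q) = 2 (Function('O')(q) = Add(1, 1) = 2)
Pow(Add(Function('w')(338), Function('O')(Function('D')(16))), Rational(1, 2)) = Pow(Add(-18, 2), Rational(1, 2)) = Pow(-16, Rational(1, 2)) = Mul(4, I)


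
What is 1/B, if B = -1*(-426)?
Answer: 1/426 ≈ 0.0023474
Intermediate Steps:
B = 426
1/B = 1/426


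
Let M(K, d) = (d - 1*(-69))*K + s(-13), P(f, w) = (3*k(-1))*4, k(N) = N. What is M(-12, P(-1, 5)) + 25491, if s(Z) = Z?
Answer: 24794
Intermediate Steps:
P(f, w) = -12 (P(f, w) = (3*(-1))*4 = -3*4 = -12)
M(K, d) = -13 + K*(69 + d) (M(K, d) = (d - 1*(-69))*K - 13 = (d + 69)*K - 13 = (69 + d)*K - 13 = K*(69 + d) - 13 = -13 + K*(69 + d))
M(-12, P(-1, 5)) + 25491 = (-13 + 69*(-12) - 12*(-12)) + 25491 = (-13 - 828 + 144) + 25491 = -697 + 25491 = 24794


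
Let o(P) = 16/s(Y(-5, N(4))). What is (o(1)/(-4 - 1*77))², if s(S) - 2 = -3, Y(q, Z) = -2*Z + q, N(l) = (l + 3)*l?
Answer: 256/6561 ≈ 0.039018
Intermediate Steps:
N(l) = l*(3 + l) (N(l) = (3 + l)*l = l*(3 + l))
Y(q, Z) = q - 2*Z
s(S) = -1 (s(S) = 2 - 3 = -1)
o(P) = -16 (o(P) = 16/(-1) = 16*(-1) = -16)
(o(1)/(-4 - 1*77))² = (-16/(-4 - 1*77))² = (-16/(-4 - 77))² = (-16/(-81))² = (-16*(-1/81))² = (16/81)² = 256/6561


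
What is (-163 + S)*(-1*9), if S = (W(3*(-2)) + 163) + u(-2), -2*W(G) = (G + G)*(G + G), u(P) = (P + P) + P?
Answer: 702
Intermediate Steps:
u(P) = 3*P (u(P) = 2*P + P = 3*P)
W(G) = -2*G² (W(G) = -(G + G)*(G + G)/2 = -2*G*2*G/2 = -2*G²)
S = 85 (S = (-2*(3*(-2))² + 163) + 3*(-2) = (-2*(-6)² + 163) - 6 = (-2*36 + 163) - 6 = (-72 + 163) - 6 = 91 - 6 = 85)
(-163 + S)*(-1*9) = (-163 + 85)*(-1*9) = -78*(-9) = 702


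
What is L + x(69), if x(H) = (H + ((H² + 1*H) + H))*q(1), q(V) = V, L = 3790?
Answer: 8758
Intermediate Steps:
x(H) = H² + 3*H (x(H) = (H + ((H² + 1*H) + H))*1 = (H + ((H² + H) + H))*1 = (H + ((H + H²) + H))*1 = (H + (H² + 2*H))*1 = (H² + 3*H)*1 = H² + 3*H)
L + x(69) = 3790 + 69*(3 + 69) = 3790 + 69*72 = 3790 + 4968 = 8758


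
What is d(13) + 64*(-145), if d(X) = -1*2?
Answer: -9282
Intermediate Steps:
d(X) = -2
d(13) + 64*(-145) = -2 + 64*(-145) = -2 - 9280 = -9282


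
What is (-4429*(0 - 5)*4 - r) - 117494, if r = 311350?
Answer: -340264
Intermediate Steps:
(-4429*(0 - 5)*4 - r) - 117494 = (-4429*(0 - 5)*4 - 1*311350) - 117494 = (-(-22145)*4 - 311350) - 117494 = (-4429*(-20) - 311350) - 117494 = (88580 - 311350) - 117494 = -222770 - 117494 = -340264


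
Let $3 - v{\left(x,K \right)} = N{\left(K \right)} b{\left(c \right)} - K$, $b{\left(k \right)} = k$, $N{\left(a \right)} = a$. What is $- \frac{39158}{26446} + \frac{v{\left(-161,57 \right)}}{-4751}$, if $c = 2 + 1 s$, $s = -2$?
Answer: $- \frac{13401887}{8974639} \approx -1.4933$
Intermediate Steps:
$c = 0$ ($c = 2 + 1 \left(-2\right) = 2 - 2 = 0$)
$v{\left(x,K \right)} = 3 + K$ ($v{\left(x,K \right)} = 3 - \left(K 0 - K\right) = 3 - \left(0 - K\right) = 3 - - K = 3 + K$)
$- \frac{39158}{26446} + \frac{v{\left(-161,57 \right)}}{-4751} = - \frac{39158}{26446} + \frac{3 + 57}{-4751} = \left(-39158\right) \frac{1}{26446} + 60 \left(- \frac{1}{4751}\right) = - \frac{2797}{1889} - \frac{60}{4751} = - \frac{13401887}{8974639}$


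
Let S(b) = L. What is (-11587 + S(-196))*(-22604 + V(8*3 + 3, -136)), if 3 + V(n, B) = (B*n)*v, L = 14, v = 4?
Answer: 431615035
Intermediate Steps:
V(n, B) = -3 + 4*B*n (V(n, B) = -3 + (B*n)*4 = -3 + 4*B*n)
S(b) = 14
(-11587 + S(-196))*(-22604 + V(8*3 + 3, -136)) = (-11587 + 14)*(-22604 + (-3 + 4*(-136)*(8*3 + 3))) = -11573*(-22604 + (-3 + 4*(-136)*(24 + 3))) = -11573*(-22604 + (-3 + 4*(-136)*27)) = -11573*(-22604 + (-3 - 14688)) = -11573*(-22604 - 14691) = -11573*(-37295) = 431615035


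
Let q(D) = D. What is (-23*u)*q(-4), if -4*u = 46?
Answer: -1058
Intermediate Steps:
u = -23/2 (u = -¼*46 = -23/2 ≈ -11.500)
(-23*u)*q(-4) = -23*(-23/2)*(-4) = (529/2)*(-4) = -1058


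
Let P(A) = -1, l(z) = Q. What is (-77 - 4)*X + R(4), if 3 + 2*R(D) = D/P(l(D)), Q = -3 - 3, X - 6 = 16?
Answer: -3571/2 ≈ -1785.5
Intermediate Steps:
X = 22 (X = 6 + 16 = 22)
Q = -6
l(z) = -6
R(D) = -3/2 - D/2 (R(D) = -3/2 + (D/(-1))/2 = -3/2 + (D*(-1))/2 = -3/2 + (-D)/2 = -3/2 - D/2)
(-77 - 4)*X + R(4) = (-77 - 4)*22 + (-3/2 - ½*4) = -81*22 + (-3/2 - 2) = -1782 - 7/2 = -3571/2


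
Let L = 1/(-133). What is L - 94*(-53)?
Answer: 662605/133 ≈ 4982.0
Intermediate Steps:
L = -1/133 ≈ -0.0075188
L - 94*(-53) = -1/133 - 94*(-53) = -1/133 + 4982 = 662605/133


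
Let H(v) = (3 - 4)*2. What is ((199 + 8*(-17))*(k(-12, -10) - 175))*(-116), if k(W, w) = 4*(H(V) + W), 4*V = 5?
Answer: 1688148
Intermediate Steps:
V = 5/4 (V = (¼)*5 = 5/4 ≈ 1.2500)
H(v) = -2 (H(v) = -1*2 = -2)
k(W, w) = -8 + 4*W (k(W, w) = 4*(-2 + W) = -8 + 4*W)
((199 + 8*(-17))*(k(-12, -10) - 175))*(-116) = ((199 + 8*(-17))*((-8 + 4*(-12)) - 175))*(-116) = ((199 - 136)*((-8 - 48) - 175))*(-116) = (63*(-56 - 175))*(-116) = (63*(-231))*(-116) = -14553*(-116) = 1688148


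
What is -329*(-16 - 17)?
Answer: 10857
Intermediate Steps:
-329*(-16 - 17) = -329*(-33) = -47*(-231) = 10857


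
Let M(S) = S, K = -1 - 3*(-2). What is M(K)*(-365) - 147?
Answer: -1972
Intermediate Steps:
K = 5 (K = -1 + 6 = 5)
M(K)*(-365) - 147 = 5*(-365) - 147 = -1825 - 147 = -1972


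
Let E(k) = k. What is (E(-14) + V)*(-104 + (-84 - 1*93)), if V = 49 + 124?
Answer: -44679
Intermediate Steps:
V = 173
(E(-14) + V)*(-104 + (-84 - 1*93)) = (-14 + 173)*(-104 + (-84 - 1*93)) = 159*(-104 + (-84 - 93)) = 159*(-104 - 177) = 159*(-281) = -44679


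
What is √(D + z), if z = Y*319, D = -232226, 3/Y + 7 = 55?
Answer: I*√3715297/4 ≈ 481.88*I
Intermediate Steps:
Y = 1/16 (Y = 3/(-7 + 55) = 3/48 = 3*(1/48) = 1/16 ≈ 0.062500)
z = 319/16 (z = (1/16)*319 = 319/16 ≈ 19.938)
√(D + z) = √(-232226 + 319/16) = √(-3715297/16) = I*√3715297/4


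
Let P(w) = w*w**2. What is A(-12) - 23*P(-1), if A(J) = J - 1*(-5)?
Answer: 16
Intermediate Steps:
A(J) = 5 + J (A(J) = J + 5 = 5 + J)
P(w) = w**3
A(-12) - 23*P(-1) = (5 - 12) - 23*(-1)**3 = -7 - 23*(-1) = -7 + 23 = 16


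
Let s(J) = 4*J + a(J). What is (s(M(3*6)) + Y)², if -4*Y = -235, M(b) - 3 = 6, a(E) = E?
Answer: 172225/16 ≈ 10764.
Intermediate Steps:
M(b) = 9 (M(b) = 3 + 6 = 9)
s(J) = 5*J (s(J) = 4*J + J = 5*J)
Y = 235/4 (Y = -¼*(-235) = 235/4 ≈ 58.750)
(s(M(3*6)) + Y)² = (5*9 + 235/4)² = (45 + 235/4)² = (415/4)² = 172225/16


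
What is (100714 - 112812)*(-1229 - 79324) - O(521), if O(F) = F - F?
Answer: 974530194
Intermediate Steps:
O(F) = 0
(100714 - 112812)*(-1229 - 79324) - O(521) = (100714 - 112812)*(-1229 - 79324) - 1*0 = -12098*(-80553) + 0 = 974530194 + 0 = 974530194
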